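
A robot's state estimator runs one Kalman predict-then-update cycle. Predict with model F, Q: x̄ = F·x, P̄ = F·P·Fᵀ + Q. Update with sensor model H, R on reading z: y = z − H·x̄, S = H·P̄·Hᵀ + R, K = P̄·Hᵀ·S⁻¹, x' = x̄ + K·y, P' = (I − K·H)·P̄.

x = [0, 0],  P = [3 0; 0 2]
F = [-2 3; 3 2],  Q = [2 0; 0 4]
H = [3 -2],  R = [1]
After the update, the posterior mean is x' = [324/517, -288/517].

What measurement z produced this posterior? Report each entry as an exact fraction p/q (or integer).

z = [3]

x̄ = F·x = [0, 0]
P̄ = F·P·Fᵀ + Q = [32 -6; -6 39]
S = H·P̄·Hᵀ + R = [517]
K = P̄·Hᵀ·S⁻¹ = [108/517; -96/517]
x' − x̄ = [324/517, -288/517] = K·y
y = (KᵀK)⁻¹·Kᵀ·(x' − x̄) = [3]
z = y + H·x̄ = [3] + [0] = [3]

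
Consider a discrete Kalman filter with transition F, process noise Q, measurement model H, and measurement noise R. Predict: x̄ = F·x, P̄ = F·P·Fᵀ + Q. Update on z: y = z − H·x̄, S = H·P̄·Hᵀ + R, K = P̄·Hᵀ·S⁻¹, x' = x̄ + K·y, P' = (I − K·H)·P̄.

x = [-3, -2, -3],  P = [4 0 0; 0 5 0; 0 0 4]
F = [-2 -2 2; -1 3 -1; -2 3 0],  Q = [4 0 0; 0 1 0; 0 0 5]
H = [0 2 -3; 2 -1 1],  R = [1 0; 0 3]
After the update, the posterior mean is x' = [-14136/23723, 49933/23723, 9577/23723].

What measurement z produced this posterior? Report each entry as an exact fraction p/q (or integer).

z = [3, -3]

x̄ = F·x = [4, 0, 0]
P̄ = F·P·Fᵀ + Q = [56 -30 -14; -30 54 53; -14 53 66]
S = H·P̄·Hᵀ + R = [175 -77; -77 305]
K = P̄·Hᵀ·S⁻¹ = [2183/23723 1501/3389; -10126/23723 -1043/3389; -29215/47446 -1387/6778]
x' − x̄ = [-109028/23723, 49933/23723, 9577/23723] = K·y
y = (KᵀK)⁻¹·Kᵀ·(x' − x̄) = [3, -11]
z = y + H·x̄ = [3, -11] + [0, 8] = [3, -3]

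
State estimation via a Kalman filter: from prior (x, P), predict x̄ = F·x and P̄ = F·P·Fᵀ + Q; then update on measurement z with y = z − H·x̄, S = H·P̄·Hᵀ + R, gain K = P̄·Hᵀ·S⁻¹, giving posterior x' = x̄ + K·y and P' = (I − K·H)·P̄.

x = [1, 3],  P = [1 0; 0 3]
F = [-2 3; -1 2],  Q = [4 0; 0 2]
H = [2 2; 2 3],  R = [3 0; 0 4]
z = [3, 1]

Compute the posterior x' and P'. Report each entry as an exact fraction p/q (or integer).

x' = [2569/3497, 965/3497]
P' = [5795/3497 -4010/3497; -4010/3497 3680/3497]

x̄ = F·x = [7, 5]
P̄ = F·P·Fᵀ + Q = [35 20; 20 15]
y = z − H·x̄ = [-21, -28]
S = H·P̄·Hᵀ + R = [363 430; 430 519]
K = P̄·Hᵀ·S⁻¹ = [1190/3497 -110/3497; -220/3497 755/3497]
x' = x̄ + K·y = [2569/3497, 965/3497]
P' = (I − K·H)·P̄ = [5795/3497 -4010/3497; -4010/3497 3680/3497]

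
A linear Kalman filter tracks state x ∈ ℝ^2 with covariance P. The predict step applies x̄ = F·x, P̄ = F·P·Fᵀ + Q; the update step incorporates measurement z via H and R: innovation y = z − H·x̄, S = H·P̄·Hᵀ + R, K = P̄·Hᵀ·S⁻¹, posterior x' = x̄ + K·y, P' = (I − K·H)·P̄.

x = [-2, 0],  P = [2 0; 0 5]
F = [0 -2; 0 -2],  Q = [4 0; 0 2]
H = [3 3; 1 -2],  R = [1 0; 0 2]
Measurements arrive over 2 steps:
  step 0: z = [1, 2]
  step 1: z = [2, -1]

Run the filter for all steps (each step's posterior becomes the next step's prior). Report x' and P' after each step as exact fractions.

step 0: x' = [4724/5975, -2778/5975], P' = [1432/5975 -1004/5975; -1004/5975 1238/5975]
step 1: x' = [164050/1228153, 2017358/3684459], P' = [293828/1228153 -205048/1228153; -205048/1228153 753266/3684459]

step 0: x̄ = F·x = [0, 0]
step 0: P̄ = F·P·Fᵀ + Q = [24 20; 20 22]
step 0: y = z − H·x̄ = [1, 2]
step 0: S = H·P̄·Hᵀ + R = [775 -120; -120 34]
step 0: K = P̄·Hᵀ·S⁻¹ = [1284/5975 344/1195; 702/5975 -348/1195]
step 0: x' = x̄ + K·y = [4724/5975, -2778/5975]
step 0: P' = (I − K·H)·P̄ = [1432/5975 -1004/5975; -1004/5975 1238/5975]
step 1: x̄ = F·x = [5556/5975, 5556/5975]
step 1: P̄ = F·P·Fᵀ + Q = [28852/5975 4952/5975; 4952/5975 16902/5975]
step 1: y = z − H·x̄ = [-21386/5975, -419/5975]
step 1: S = H·P̄·Hᵀ + R = [506897/5975 -29712/5975; -29712/5975 88602/5975]
step 1: K = P̄·Hᵀ·S⁻¹ = [266340/1228153 351962/1228153; 138122/1228153 -1060838/3684459]
step 1: x' = x̄ + K·y = [164050/1228153, 2017358/3684459]
step 1: P' = (I − K·H)·P̄ = [293828/1228153 -205048/1228153; -205048/1228153 753266/3684459]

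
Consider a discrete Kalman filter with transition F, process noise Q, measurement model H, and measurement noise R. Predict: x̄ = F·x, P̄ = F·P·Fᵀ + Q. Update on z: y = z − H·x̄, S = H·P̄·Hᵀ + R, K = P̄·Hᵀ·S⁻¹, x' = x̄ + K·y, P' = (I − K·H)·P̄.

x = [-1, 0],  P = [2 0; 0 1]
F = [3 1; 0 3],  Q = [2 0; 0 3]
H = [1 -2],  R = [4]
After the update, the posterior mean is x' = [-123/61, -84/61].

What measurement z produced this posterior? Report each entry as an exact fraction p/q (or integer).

x̄ = F·x = [-3, 0]
P̄ = F·P·Fᵀ + Q = [21 3; 3 12]
S = H·P̄·Hᵀ + R = [61]
K = P̄·Hᵀ·S⁻¹ = [15/61; -21/61]
x' − x̄ = [60/61, -84/61] = K·y
y = (KᵀK)⁻¹·Kᵀ·(x' − x̄) = [4]
z = y + H·x̄ = [4] + [-3] = [1]

z = [1]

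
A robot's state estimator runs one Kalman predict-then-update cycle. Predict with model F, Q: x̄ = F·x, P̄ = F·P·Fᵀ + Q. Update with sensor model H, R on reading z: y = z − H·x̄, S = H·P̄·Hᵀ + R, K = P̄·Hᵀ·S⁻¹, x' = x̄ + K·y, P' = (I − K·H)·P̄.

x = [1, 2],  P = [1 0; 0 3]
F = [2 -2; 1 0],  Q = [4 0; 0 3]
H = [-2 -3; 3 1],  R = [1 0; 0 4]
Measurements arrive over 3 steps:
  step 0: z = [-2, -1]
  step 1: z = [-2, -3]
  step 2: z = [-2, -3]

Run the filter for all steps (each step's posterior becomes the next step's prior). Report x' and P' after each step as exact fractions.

step 0: x' = [-845/1121, 1312/1121], P' = [723/1121 -511/1121; -511/1121 479/1121]
step 1: x' = [-617622/457817, 683259/457817], P' = [828476/1373451 -580100/1373451; -580100/1373451 549872/1373451]
step 2: x' = [-347795562/247042385, 4896248303/3211551005], P' = [148843188/247042385 -104235004/247042385; -104235004/247042385 1284909816/3211551005]

step 0: x̄ = F·x = [-2, 1]
step 0: P̄ = F·P·Fᵀ + Q = [20 2; 2 4]
step 0: y = z − H·x̄ = [-3, 4]
step 0: S = H·P̄·Hᵀ + R = [141 -154; -154 200]
step 0: K = P̄·Hᵀ·S⁻¹ = [87/1121 829/2242; -415/1121 -527/2242]
step 0: x' = x̄ + K·y = [-845/1121, 1312/1121]
step 0: P' = (I − K·H)·P̄ = [723/1121 -511/1121; -511/1121 479/1121]
step 1: x̄ = F·x = [-4314/1121, -845/1121]
step 1: P̄ = F·P·Fᵀ + Q = [13380/1121 2468/1121; 2468/1121 4086/1121]
step 1: y = z − H·x̄ = [-13405/1121, 10424/1121]
step 1: S = H·P̄·Hᵀ + R = [121031/1121 -119686/1121; -119686/1121 143798/1121]
step 1: K = P̄·Hᵀ·S⁻¹ = [83348/1373451 476332/1373451; -489416/1373451 -297607/1373451]
step 1: x' = x̄ + K·y = [-617622/457817, 683259/457817]
step 1: P' = (I − K·H)·P̄ = [828476/1373451 -580100/1373451; -580100/1373451 549872/1373451]
step 2: x̄ = F·x = [-2601762/457817, -617622/457817]
step 2: P̄ = F·P·Fᵀ + Q = [15647996/1373451 2817152/1373451; 2817152/1373451 4948829/1373451]
step 2: y = z − H·x̄ = [-7972024/457817, 7049457/457817]
step 2: S = H·P̄·Hᵀ + R = [142310720/1373451 -139723135/1373451; -139723135/1373451 168177509/1373451]
step 2: K = P̄·Hᵀ·S⁻¹ = [15018636/247042385 17114728/49408477; -1144619344/3211551005 -139012767/642310201]
step 2: x' = x̄ + K·y = [-347795562/247042385, 4896248303/3211551005]
step 2: P' = (I − K·H)·P̄ = [148843188/247042385 -104235004/247042385; -104235004/247042385 1284909816/3211551005]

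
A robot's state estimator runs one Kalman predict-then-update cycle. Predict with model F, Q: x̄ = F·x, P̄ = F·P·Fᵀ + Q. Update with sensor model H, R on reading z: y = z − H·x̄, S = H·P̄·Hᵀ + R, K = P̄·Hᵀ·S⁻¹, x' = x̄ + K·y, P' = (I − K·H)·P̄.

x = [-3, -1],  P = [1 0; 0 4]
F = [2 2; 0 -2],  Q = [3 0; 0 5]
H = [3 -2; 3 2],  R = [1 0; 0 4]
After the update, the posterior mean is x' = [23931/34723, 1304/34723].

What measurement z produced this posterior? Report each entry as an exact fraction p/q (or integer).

x̄ = F·x = [-8, 2]
P̄ = F·P·Fᵀ + Q = [23 -16; -16 21]
S = H·P̄·Hᵀ + R = [484 123; 123 103]
K = P̄·Hᵀ·S⁻¹ = [5852/34723 5485/34723; -8532/34723 8166/34723]
x' − x̄ = [301715/34723, -68142/34723] = K·y
y = (KᵀK)⁻¹·Kᵀ·(x' − x̄) = [30, 23]
z = y + H·x̄ = [30, 23] + [-28, -20] = [2, 3]

z = [2, 3]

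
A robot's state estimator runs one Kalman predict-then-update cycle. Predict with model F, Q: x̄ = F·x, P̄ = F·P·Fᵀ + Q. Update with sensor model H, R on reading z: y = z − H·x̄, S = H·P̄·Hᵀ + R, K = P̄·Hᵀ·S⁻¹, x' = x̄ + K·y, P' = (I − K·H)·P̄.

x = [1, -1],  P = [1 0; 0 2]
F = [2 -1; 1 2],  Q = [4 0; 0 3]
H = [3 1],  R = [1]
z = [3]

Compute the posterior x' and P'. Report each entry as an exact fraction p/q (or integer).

x' = [19/13, -121/91]
P' = [18/13 -50/13; -50/13 1056/91]

x̄ = F·x = [3, -1]
P̄ = F·P·Fᵀ + Q = [10 -2; -2 12]
y = z − H·x̄ = [-5]
S = H·P̄·Hᵀ + R = [91]
K = P̄·Hᵀ·S⁻¹ = [4/13; 6/91]
x' = x̄ + K·y = [19/13, -121/91]
P' = (I − K·H)·P̄ = [18/13 -50/13; -50/13 1056/91]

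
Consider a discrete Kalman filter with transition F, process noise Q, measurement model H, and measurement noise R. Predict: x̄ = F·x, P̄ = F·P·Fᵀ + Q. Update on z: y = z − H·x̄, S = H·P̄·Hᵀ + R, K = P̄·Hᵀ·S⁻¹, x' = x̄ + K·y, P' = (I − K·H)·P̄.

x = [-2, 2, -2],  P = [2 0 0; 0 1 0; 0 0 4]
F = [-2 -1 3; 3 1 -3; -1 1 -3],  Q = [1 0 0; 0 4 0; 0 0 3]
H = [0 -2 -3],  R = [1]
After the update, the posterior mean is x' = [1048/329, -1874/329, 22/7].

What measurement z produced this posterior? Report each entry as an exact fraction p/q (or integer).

z = [2]

x̄ = F·x = [-4, 2, 10]
P̄ = F·P·Fᵀ + Q = [46 -49 -33; -49 59 31; -33 31 42]
S = H·P̄·Hᵀ + R = [987]
K = P̄·Hᵀ·S⁻¹ = [197/987; -211/987; -4/21]
x' − x̄ = [2364/329, -2532/329, -48/7] = K·y
y = (KᵀK)⁻¹·Kᵀ·(x' − x̄) = [36]
z = y + H·x̄ = [36] + [-34] = [2]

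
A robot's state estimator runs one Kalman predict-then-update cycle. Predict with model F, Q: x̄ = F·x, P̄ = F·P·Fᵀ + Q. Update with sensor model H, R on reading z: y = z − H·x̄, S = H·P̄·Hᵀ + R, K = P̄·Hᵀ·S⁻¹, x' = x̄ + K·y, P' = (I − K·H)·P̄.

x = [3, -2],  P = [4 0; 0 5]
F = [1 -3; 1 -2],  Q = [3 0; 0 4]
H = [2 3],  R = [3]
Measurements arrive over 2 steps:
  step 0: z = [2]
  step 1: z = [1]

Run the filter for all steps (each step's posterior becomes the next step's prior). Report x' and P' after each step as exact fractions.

step 0: x̄ = F·x = [9, 7]
step 0: P̄ = F·P·Fᵀ + Q = [52 34; 34 28]
step 0: y = z − H·x̄ = [-37]
step 0: S = H·P̄·Hᵀ + R = [871]
step 0: K = P̄·Hᵀ·S⁻¹ = [206/871; 152/871]
step 0: x' = x̄ + K·y = [217/871, 473/871]
step 0: P' = (I − K·H)·P̄ = [2856/871 -1698/871; -1698/871 1284/871]
step 1: x̄ = F·x = [-1202/871, -729/871]
step 1: P̄ = F·P·Fᵀ + Q = [27213/871 19050/871; 19050/871 18268/871]
step 1: y = z − H·x̄ = [5462/871]
step 1: S = H·P̄·Hᵀ + R = [504477/871]
step 1: K = P̄·Hᵀ·S⁻¹ = [37192/168159; 30968/168159]
step 1: x' = x̄ + K·y = [1166/168159, 53455/168159]
step 1: P' = (I − K·H)·P̄ = [163175/56053 -96386/56053; -96386/56053 74580/56053]

step 0: x' = [217/871, 473/871], P' = [2856/871 -1698/871; -1698/871 1284/871]
step 1: x' = [1166/168159, 53455/168159], P' = [163175/56053 -96386/56053; -96386/56053 74580/56053]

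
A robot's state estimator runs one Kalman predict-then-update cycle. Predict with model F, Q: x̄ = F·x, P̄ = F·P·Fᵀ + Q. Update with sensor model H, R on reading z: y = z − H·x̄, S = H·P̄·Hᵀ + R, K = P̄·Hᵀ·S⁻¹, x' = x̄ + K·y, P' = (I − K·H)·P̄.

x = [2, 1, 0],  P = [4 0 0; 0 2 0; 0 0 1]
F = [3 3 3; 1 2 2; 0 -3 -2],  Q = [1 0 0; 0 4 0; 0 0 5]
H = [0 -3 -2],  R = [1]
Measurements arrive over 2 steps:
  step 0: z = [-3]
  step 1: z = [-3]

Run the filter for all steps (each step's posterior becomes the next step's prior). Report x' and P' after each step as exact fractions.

step 0: x' = [747/97, 304/97, -309/97], P' = [4444/97 1734/97 -2580/97; 1734/97 1156/97 -1720/97; -2580/97 -1720/97 2583/97]
step 1: x' = [89382/8299, 27755/8299, -28962/8299], P' = [682252/8299 57544/8299 -82636/8299; 57544/8299 65492/24897 -94382/24897; -82636/8299 -94382/24897 141989/24897]

step 0: x̄ = F·x = [9, 4, -3]
step 0: P̄ = F·P·Fᵀ + Q = [64 30 -24; 30 20 -16; -24 -16 27]
step 0: y = z − H·x̄ = [3]
step 0: S = H·P̄·Hᵀ + R = [97]
step 0: K = P̄·Hᵀ·S⁻¹ = [-42/97; -28/97; -6/97]
step 0: x' = x̄ + K·y = [747/97, 304/97, -309/97]
step 0: P' = (I − K·H)·P̄ = [4444/97 1734/97 -2580/97; 1734/97 1156/97 -1720/97; -2580/97 -1720/97 2583/97]
step 1: x̄ = F·x = [2226/97, 737/97, -294/97]
step 1: P̄ = F·P·Fᵀ + Q = [27556/97 7512/97 -228/97; 7512/97 2644/97 -110/97; -228/97 -110/97 581/97]
step 1: y = z − H·x̄ = [1332/97]
step 1: S = H·P̄·Hᵀ + R = [24897/97]
step 1: K = P̄·Hᵀ·S⁻¹ = [-7360/8299; -7712/24897; -832/24897]
step 1: x' = x̄ + K·y = [89382/8299, 27755/8299, -28962/8299]
step 1: P' = (I − K·H)·P̄ = [682252/8299 57544/8299 -82636/8299; 57544/8299 65492/24897 -94382/24897; -82636/8299 -94382/24897 141989/24897]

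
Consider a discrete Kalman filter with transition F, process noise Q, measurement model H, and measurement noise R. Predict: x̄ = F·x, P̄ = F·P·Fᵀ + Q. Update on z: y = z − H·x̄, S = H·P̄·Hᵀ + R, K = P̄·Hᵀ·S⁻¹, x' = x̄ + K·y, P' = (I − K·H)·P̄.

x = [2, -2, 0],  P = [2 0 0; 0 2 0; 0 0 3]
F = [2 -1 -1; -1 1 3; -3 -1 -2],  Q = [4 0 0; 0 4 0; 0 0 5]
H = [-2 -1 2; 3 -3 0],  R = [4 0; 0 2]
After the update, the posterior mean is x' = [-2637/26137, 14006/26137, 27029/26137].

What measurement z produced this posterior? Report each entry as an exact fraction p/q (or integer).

z = [2, -2]

x̄ = F·x = [6, -4, -4]
P̄ = F·P·Fᵀ + Q = [17 -15 -4; -15 35 -14; -4 -14 37]
S = H·P̄·Hᵀ + R = [283 18; 18 740]
K = P̄·Hᵀ·S⁻¹ = [-5427/52274 13827/104548; -2715/26137 -5232/26137; 17625/52274 3381/104548]
x' − x̄ = [-159459/26137, 118554/26137, 131577/26137] = K·y
y = (KᵀK)⁻¹·Kᵀ·(x' − x̄) = [18, -32]
z = y + H·x̄ = [18, -32] + [-16, 30] = [2, -2]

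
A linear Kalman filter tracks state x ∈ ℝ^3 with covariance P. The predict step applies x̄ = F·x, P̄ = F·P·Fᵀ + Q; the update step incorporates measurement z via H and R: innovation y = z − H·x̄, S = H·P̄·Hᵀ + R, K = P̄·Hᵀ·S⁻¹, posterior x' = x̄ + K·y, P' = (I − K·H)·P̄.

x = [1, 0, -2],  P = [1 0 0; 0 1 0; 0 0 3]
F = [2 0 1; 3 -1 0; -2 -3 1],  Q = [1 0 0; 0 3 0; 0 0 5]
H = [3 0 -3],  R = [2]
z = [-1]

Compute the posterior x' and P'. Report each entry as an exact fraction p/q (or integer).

x̄ = F·x = [0, 3, -4]
P̄ = F·P·Fᵀ + Q = [8 6 -1; 6 13 -3; -1 -3 21]
y = z − H·x̄ = [-13]
S = H·P̄·Hᵀ + R = [281]
K = P̄·Hᵀ·S⁻¹ = [27/281; 27/281; -66/281]
x' = x̄ + K·y = [-351/281, 492/281, -266/281]
P' = (I − K·H)·P̄ = [1519/281 957/281 1501/281; 957/281 2924/281 939/281; 1501/281 939/281 1545/281]

x' = [-351/281, 492/281, -266/281]
P' = [1519/281 957/281 1501/281; 957/281 2924/281 939/281; 1501/281 939/281 1545/281]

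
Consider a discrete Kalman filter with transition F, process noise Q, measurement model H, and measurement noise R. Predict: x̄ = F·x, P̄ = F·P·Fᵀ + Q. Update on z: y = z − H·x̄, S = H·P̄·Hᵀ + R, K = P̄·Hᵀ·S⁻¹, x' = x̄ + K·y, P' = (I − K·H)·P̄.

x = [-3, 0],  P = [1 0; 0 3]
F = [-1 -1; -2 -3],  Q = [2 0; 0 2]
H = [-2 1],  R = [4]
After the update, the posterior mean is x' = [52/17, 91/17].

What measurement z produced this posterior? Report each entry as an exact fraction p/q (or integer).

x̄ = F·x = [3, 6]
P̄ = F·P·Fᵀ + Q = [6 11; 11 33]
S = H·P̄·Hᵀ + R = [17]
K = P̄·Hᵀ·S⁻¹ = [-1/17; 11/17]
x' − x̄ = [1/17, -11/17] = K·y
y = (KᵀK)⁻¹·Kᵀ·(x' − x̄) = [-1]
z = y + H·x̄ = [-1] + [0] = [-1]

z = [-1]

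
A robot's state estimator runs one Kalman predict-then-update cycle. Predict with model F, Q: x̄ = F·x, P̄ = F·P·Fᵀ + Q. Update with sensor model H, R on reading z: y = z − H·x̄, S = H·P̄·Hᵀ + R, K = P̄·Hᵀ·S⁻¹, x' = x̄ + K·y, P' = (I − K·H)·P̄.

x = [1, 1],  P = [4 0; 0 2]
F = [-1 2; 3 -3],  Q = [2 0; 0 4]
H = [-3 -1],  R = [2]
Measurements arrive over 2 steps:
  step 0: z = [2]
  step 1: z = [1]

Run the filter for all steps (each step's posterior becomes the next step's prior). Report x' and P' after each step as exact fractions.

step 0: x̄ = F·x = [1, 0]
step 0: P̄ = F·P·Fᵀ + Q = [14 -24; -24 58]
step 0: y = z − H·x̄ = [5]
step 0: S = H·P̄·Hᵀ + R = [42]
step 0: K = P̄·Hᵀ·S⁻¹ = [-3/7; 1/3]
step 0: x' = x̄ + K·y = [-8/7, 5/3]
step 0: P' = (I − K·H)·P̄ = [44/7 -18; -18 160/3]
step 1: x̄ = F·x = [94/21, -59/7]
step 1: P̄ = F·P·Fᵀ + Q = [6166/21 -3506/7; -3506/7 6052/7]
step 1: y = z − H·x̄ = [6]
step 1: S = H·P̄·Hᵀ + R = [504]
step 1: K = P̄·Hᵀ·S⁻¹ = [-95/126; 319/252]
step 1: x' = x̄ + K·y = [-1/21, -5/6]
step 1: P' = (I − K·H)·P̄ = [64/9 -1249/63; -1249/63 1025/18]

step 0: x' = [-8/7, 5/3], P' = [44/7 -18; -18 160/3]
step 1: x' = [-1/21, -5/6], P' = [64/9 -1249/63; -1249/63 1025/18]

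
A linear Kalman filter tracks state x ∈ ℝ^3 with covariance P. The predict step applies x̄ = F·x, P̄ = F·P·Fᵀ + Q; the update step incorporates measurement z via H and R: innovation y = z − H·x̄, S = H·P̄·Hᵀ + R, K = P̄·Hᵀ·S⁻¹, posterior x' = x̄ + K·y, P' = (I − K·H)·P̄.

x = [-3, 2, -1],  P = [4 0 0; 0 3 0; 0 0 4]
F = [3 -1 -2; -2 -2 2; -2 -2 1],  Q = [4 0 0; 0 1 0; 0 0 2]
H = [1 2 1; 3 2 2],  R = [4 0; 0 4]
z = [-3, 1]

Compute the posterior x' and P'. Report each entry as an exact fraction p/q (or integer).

x' = [9467/6751, -14528/6751, 2082/6751]
P' = [82976/20253 -36734/20253 -22028/6751; -36734/20253 38057/20253 3012/6751; -22028/6751 3012/6751 28472/6751]

x̄ = F·x = [-9, 0, 1]
P̄ = F·P·Fᵀ + Q = [59 -34 -26; -34 45 36; -26 36 34]
y = z − H·x̄ = [5, 26]
S = H·P̄·Hᵀ + R = [233 239; 239 419]
K = P̄·Hᵀ·S⁻¹ = [-14144/20253 10823/20253; 12104/20253 -4004/20253; 3117/6751 -779/6751]
x' = x̄ + K·y = [9467/6751, -14528/6751, 2082/6751]
P' = (I − K·H)·P̄ = [82976/20253 -36734/20253 -22028/6751; -36734/20253 38057/20253 3012/6751; -22028/6751 3012/6751 28472/6751]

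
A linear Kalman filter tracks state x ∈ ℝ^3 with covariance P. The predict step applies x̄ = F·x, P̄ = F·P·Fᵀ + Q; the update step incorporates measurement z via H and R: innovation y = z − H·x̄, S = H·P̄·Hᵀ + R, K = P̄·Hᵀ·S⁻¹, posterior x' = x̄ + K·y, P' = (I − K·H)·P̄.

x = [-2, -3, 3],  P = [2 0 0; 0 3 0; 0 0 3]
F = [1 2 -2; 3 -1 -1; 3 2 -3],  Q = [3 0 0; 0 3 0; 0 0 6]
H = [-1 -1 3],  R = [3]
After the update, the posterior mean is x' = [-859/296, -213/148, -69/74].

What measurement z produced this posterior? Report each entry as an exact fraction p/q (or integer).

x̄ = F·x = [-14, -6, -21]
P̄ = F·P·Fᵀ + Q = [29 6 36; 6 27 21; 36 21 63]
S = H·P̄·Hᵀ + R = [296]
K = P̄·Hᵀ·S⁻¹ = [73/296; 15/148; 33/74]
x' − x̄ = [3285/296, 675/148, 1485/74] = K·y
y = (KᵀK)⁻¹·Kᵀ·(x' − x̄) = [45]
z = y + H·x̄ = [45] + [-43] = [2]

z = [2]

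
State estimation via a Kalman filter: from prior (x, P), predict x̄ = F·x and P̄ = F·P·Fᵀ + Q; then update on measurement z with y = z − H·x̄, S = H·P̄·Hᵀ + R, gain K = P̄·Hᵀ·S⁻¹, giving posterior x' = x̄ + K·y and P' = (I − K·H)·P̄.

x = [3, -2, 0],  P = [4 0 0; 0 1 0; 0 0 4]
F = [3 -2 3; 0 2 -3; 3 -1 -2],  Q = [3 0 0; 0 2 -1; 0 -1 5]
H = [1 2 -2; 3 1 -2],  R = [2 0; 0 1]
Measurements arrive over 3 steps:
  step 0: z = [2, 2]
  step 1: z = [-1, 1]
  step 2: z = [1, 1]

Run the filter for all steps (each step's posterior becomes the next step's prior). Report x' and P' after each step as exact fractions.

step 0: x' = [30942/46693, 40610/46693, 19159/46693], P' = [159806/46693 261722/46693 361866/46693; 261722/46693 545530/46693 671203/46693; 361866/46693 671203/46693 879921/46693]
step 1: x' = [5336211541/4493977635, 2053475632/4493977635, 2268053299/1497992545], P' = [3513646222/4493977635 2309950924/4493977635 1858769818/1497992545; 2309950924/4493977635 8212788973/4493977635 2696611951/1497992545; 1858769818/1497992545 2696611951/1497992545 4171987151/1497992545]
step 2: x' = [25397719004859/79283711137901, 27424268188231/79283711137901, 9104491449024/79283711137901], P' = [59861203250710/79283711137901 36350667681240/79283711137901 92705741253392/79283711137901; 36350667681240/79283711137901 135699201564593/79283711137901 130925321562231/79283711137901; 92705741253392/79283711137901 130925321562231/79283711137901 205641059256782/79283711137901]

step 0: x̄ = F·x = [13, -4, 11]
step 0: P̄ = F·P·Fᵀ + Q = [79 -40 14; -40 42 21; 14 21 58]
step 0: y = z − H·x̄ = [19, -11]
step 0: S = H·P̄·Hᵀ + R = [97 35; 35 494]
step 0: K = P̄·Hᵀ·S⁻¹ = [-20241/46693 17408/46693; 5188/46693 -11710/46693; -27785/46693 -3041/46693]
step 0: x' = x̄ + K·y = [30942/46693, 40610/46693, 19159/46693]
step 0: P' = (I − K·H)·P̄ = [159806/46693 261722/46693 361866/46693; 261722/46693 545530/46693 671203/46693; 361866/46693 671203/46693 879921/46693]
step 1: x̄ = F·x = [69083/46693, 23743/46693, 13898/46693]
step 1: P̄ = F·P·Fᵀ + Q = [6998230/46693 -3733435/46693 -3348909/46693; -3733435/46693 2140359/46693 1784108/46693; -3348909/46693 1784108/46693 2509021/46693]
step 1: y = z − H·x̄ = [-135466/46693, -156503/46693]
step 1: S = H·P̄·Hᵀ + R = [9878168/46693 25264071/46693; 25264071/46693 85857072/46693]
step 1: K = P̄·Hᵀ·S⁻¹ = [-71882639/213998935 1698270682/4493977635; 60853742/213998935 -1037029961/4493977635; -77998613/213998935 -71052897/1497992545]
step 1: x' = x̄ + K·y = [5336211541/4493977635, 2053475632/4493977635, 2268053299/1497992545]
step 1: P' = (I − K·H)·P̄ = [3513646222/4493977635 2309950924/4493977635 1858769818/1497992545; 2309950924/4493977635 8212788973/4493977635 2696611951/1497992545; 1858769818/1497992545 2696611951/1497992545 4171987151/1497992545]
step 2: x̄ = F·x = [6462832610/898795527, -16305528427/4493977635, 346839197/4493977635]
step 2: P̄ = F·P·Fᵀ + Q = [33235137344/898795527 -16948771655/898795527 -4603633775/898795527; -16948771655/898795527 57404734003/4493977635 9759297742/4493977635; -4603633775/898795527 9759297742/4493977635 63953263378/4493977635]
step 2: y = z − H·x̄ = [783507119/641996805, -75449304694/4493977635]
step 2: S = H·P̄·Hᵀ + R = [47945498854/641996805 57361734043/641996805; 57361734043/641996805 1542010631512/4493977635]
step 2: K = P̄·Hᵀ·S⁻¹ = [-26424471946797/79283711137901 30522794926586/79283711137901; 22949213842982/79283711137901 -17099438516149/79283711137901; -28362867067855/79283711137901 -2239573191157/79283711137901]
step 2: x' = x̄ + K·y = [25397719004859/79283711137901, 27424268188231/79283711137901, 9104491449024/79283711137901]
step 2: P' = (I − K·H)·P̄ = [59861203250710/79283711137901 36350667681240/79283711137901 92705741253392/79283711137901; 36350667681240/79283711137901 135699201564593/79283711137901 130925321562231/79283711137901; 92705741253392/79283711137901 130925321562231/79283711137901 205641059256782/79283711137901]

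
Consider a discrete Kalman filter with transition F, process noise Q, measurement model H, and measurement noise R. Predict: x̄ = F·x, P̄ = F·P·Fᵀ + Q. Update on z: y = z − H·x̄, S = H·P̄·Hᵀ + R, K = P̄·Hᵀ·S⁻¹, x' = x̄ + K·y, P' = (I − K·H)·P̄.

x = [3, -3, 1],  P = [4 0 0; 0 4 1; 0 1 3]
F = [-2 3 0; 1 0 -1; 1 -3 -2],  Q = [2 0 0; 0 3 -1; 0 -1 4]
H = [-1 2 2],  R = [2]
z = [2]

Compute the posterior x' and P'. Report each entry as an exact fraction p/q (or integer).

x̄ = F·x = [-15, 2, 10]
P̄ = F·P·Fᵀ + Q = [54 -11 -50; -11 10 12; -50 12 68]
y = z − H·x̄ = [-37]
S = H·P̄·Hᵀ + R = [708]
K = P̄·Hᵀ·S⁻¹ = [-44/177; 55/708; 35/118]
x' = x̄ + K·y = [-1027/177, -619/708, -115/118]
P' = (I − K·H)·P̄ = [1814/177 473/177 130/59; 473/177 4055/708 -509/118; 130/59 -509/118 337/59]

x' = [-1027/177, -619/708, -115/118]
P' = [1814/177 473/177 130/59; 473/177 4055/708 -509/118; 130/59 -509/118 337/59]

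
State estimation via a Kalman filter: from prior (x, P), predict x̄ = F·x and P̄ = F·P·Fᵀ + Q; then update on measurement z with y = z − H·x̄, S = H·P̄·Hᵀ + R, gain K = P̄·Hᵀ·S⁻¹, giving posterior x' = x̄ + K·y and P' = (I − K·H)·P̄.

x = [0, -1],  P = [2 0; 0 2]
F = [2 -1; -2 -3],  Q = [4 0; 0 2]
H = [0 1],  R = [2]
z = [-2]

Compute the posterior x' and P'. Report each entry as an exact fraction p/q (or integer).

x' = [4/3, -5/3]
P' = [208/15 -2/15; -2/15 28/15]

x̄ = F·x = [1, 3]
P̄ = F·P·Fᵀ + Q = [14 -2; -2 28]
y = z − H·x̄ = [-5]
S = H·P̄·Hᵀ + R = [30]
K = P̄·Hᵀ·S⁻¹ = [-1/15; 14/15]
x' = x̄ + K·y = [4/3, -5/3]
P' = (I − K·H)·P̄ = [208/15 -2/15; -2/15 28/15]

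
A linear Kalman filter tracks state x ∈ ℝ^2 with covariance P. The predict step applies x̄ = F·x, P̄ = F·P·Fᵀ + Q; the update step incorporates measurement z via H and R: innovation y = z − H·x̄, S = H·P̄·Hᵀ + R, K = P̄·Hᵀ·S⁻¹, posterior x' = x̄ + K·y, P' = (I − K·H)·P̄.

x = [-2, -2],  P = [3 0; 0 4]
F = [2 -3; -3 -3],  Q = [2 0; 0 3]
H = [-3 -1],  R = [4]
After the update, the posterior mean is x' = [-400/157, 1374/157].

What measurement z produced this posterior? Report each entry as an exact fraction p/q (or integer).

x̄ = F·x = [2, 12]
P̄ = F·P·Fᵀ + Q = [50 18; 18 66]
S = H·P̄·Hᵀ + R = [628]
K = P̄·Hᵀ·S⁻¹ = [-42/157; -30/157]
x' − x̄ = [-714/157, -510/157] = K·y
y = (KᵀK)⁻¹·Kᵀ·(x' − x̄) = [17]
z = y + H·x̄ = [17] + [-18] = [-1]

z = [-1]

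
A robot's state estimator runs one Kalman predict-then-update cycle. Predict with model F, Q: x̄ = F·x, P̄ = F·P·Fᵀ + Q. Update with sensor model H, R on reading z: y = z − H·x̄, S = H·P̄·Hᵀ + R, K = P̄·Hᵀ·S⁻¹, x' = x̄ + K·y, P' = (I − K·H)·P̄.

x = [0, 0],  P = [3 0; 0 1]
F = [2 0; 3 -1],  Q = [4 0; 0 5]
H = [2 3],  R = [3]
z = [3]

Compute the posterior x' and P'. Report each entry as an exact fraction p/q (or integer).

x̄ = F·x = [0, 0]
P̄ = F·P·Fᵀ + Q = [16 18; 18 33]
y = z − H·x̄ = [3]
S = H·P̄·Hᵀ + R = [580]
K = P̄·Hᵀ·S⁻¹ = [43/290; 27/116]
x' = x̄ + K·y = [129/290, 81/116]
P' = (I − K·H)·P̄ = [471/145 -117/58; -117/58 183/116]

x' = [129/290, 81/116]
P' = [471/145 -117/58; -117/58 183/116]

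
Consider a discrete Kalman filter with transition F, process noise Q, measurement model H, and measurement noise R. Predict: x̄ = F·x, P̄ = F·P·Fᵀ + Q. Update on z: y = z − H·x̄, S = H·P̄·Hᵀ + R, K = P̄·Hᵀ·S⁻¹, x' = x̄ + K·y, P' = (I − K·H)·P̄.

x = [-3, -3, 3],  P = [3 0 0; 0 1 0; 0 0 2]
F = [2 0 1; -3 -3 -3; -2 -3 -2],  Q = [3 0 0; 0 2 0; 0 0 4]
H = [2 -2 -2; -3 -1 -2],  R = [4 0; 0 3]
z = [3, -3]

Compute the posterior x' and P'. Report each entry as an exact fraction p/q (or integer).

x̄ = F·x = [-3, 9, 9]
P̄ = F·P·Fᵀ + Q = [17 -24 -16; -24 56 39; -16 39 33]
y = z − H·x̄ = [45, 15]
S = H·P̄·Hᵀ + R = [1060 248; 248 164]
K = P̄·Hᵀ·S⁻¹ = [1091/7021 -5743/28084; -2957/14042 -837/14042; -263/2006 -599/4012]
x' = x̄ + K·y = [25983/28084, -9621/7021, 3453/4012]
P' = (I − K·H)·P̄ = [8647/28084 4275/14042 -1233/4012; 4275/14042 15346/7021 -2929/2006; -1233/4012 -2929/2006 5677/4012]

x' = [25983/28084, -9621/7021, 3453/4012]
P' = [8647/28084 4275/14042 -1233/4012; 4275/14042 15346/7021 -2929/2006; -1233/4012 -2929/2006 5677/4012]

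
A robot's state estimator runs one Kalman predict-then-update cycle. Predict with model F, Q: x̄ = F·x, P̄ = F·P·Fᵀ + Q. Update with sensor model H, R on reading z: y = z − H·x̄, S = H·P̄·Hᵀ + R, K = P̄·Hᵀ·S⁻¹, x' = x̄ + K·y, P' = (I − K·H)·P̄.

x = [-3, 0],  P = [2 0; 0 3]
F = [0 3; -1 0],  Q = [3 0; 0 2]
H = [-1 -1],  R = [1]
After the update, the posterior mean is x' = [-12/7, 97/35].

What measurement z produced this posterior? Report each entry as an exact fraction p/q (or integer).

z = [-1]

x̄ = F·x = [0, 3]
P̄ = F·P·Fᵀ + Q = [30 0; 0 4]
S = H·P̄·Hᵀ + R = [35]
K = P̄·Hᵀ·S⁻¹ = [-6/7; -4/35]
x' − x̄ = [-12/7, -8/35] = K·y
y = (KᵀK)⁻¹·Kᵀ·(x' − x̄) = [2]
z = y + H·x̄ = [2] + [-3] = [-1]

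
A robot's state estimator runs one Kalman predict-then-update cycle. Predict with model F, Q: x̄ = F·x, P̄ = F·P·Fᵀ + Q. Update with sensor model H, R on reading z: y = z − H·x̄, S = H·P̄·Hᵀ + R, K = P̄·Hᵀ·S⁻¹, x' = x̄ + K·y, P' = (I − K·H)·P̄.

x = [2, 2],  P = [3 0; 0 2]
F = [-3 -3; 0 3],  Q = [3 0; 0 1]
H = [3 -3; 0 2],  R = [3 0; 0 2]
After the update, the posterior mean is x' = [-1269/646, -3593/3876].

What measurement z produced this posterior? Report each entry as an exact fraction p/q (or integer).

x̄ = F·x = [-12, 6]
P̄ = F·P·Fᵀ + Q = [48 -18; -18 19]
S = H·P̄·Hᵀ + R = [930 -222; -222 78]
K = P̄·Hᵀ·S⁻¹ = [207/646 291/646; -37/3876 1783/3876]
x' − x̄ = [6483/646, -26849/3876] = K·y
y = (KᵀK)⁻¹·Kᵀ·(x' − x̄) = [51, -14]
z = y + H·x̄ = [51, -14] + [-54, 12] = [-3, -2]

z = [-3, -2]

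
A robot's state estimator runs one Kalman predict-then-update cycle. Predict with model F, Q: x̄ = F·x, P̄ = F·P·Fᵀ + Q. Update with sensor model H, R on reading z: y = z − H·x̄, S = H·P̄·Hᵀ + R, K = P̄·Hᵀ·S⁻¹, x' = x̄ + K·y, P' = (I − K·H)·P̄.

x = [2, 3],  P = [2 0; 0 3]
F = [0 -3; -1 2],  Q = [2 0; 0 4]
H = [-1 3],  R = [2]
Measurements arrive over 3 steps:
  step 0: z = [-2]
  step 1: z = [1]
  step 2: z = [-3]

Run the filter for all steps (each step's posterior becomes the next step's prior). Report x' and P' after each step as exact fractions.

step 0: x' = [-800/301, -452/301], P' = [1840/301 558/301; 558/301 234/301]
step 1: x' = [33035/8711, 13259/8711], P' = [72386/8711 23496/8711; 23496/8711 9490/8711]
step 2: x' = [-487842/124955, -111937/49982], P' = [1364084/124955 88866/24991; 88866/24991 34291/24991]

step 0: x̄ = F·x = [-9, 4]
step 0: P̄ = F·P·Fᵀ + Q = [29 -18; -18 18]
step 0: y = z − H·x̄ = [-23]
step 0: S = H·P̄·Hᵀ + R = [301]
step 0: K = P̄·Hᵀ·S⁻¹ = [-83/301; 72/301]
step 0: x' = x̄ + K·y = [-800/301, -452/301]
step 0: P' = (I − K·H)·P̄ = [1840/301 558/301; 558/301 234/301]
step 1: x̄ = F·x = [1356/301, -104/301]
step 1: P̄ = F·P·Fᵀ + Q = [2708/301 270/301; 270/301 1748/301]
step 1: y = z − H·x̄ = [1969/301]
step 1: S = H·P̄·Hᵀ + R = [17422/301]
step 1: K = P̄·Hᵀ·S⁻¹ = [-949/8711; 2487/8711]
step 1: x' = x̄ + K·y = [33035/8711, 13259/8711]
step 1: P' = (I − K·H)·P̄ = [72386/8711 23496/8711; 23496/8711 9490/8711]
step 2: x̄ = F·x = [-39777/8711, -6517/8711]
step 2: P̄ = F·P·Fᵀ + Q = [102832/8711 13548/8711; 13548/8711 51206/8711]
step 2: y = z − H·x̄ = [-46359/8711]
step 2: S = H·P̄·Hᵀ + R = [499820/8711]
step 2: K = P̄·Hᵀ·S⁻¹ = [-15547/124955; 14007/49982]
step 2: x' = x̄ + K·y = [-487842/124955, -111937/49982]
step 2: P' = (I − K·H)·P̄ = [1364084/124955 88866/24991; 88866/24991 34291/24991]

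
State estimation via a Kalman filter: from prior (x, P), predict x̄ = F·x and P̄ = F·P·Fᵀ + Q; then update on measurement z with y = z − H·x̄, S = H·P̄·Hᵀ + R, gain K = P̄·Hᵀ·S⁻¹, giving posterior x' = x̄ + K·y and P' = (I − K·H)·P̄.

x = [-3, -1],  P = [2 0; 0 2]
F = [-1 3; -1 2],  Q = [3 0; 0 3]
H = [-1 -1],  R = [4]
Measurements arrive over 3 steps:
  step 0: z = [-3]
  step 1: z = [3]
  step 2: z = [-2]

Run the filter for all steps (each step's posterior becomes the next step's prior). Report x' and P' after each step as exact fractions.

step 0: x' = [37/34, 61/34], P' = [195/68 -47/68; -47/68 155/68]
step 1: x' = [-6707/6275, -9454/6275], P' = [17953/6275 -4209/6275; -4209/6275 14477/6275]
step 2: x' = [349219/580667, 626491/580667], P' = [1662962/580667 -390222/580667; -390222/580667 1339750/580667]

step 0: x̄ = F·x = [0, 1]
step 0: P̄ = F·P·Fᵀ + Q = [23 14; 14 13]
step 0: y = z − H·x̄ = [-2]
step 0: S = H·P̄·Hᵀ + R = [68]
step 0: K = P̄·Hᵀ·S⁻¹ = [-37/68; -27/68]
step 0: x' = x̄ + K·y = [37/34, 61/34]
step 0: P' = (I − K·H)·P̄ = [195/68 -47/68; -47/68 155/68]
step 1: x̄ = F·x = [73/17, 5/2]
step 1: P̄ = F·P·Fᵀ + Q = [519/17 20; 20 71/4]
step 1: y = z − H·x̄ = [333/34]
step 1: S = H·P̄·Hᵀ + R = [6275/68]
step 1: K = P̄·Hᵀ·S⁻¹ = [-3436/6275; -2567/6275]
step 1: x' = x̄ + K·y = [-6707/6275, -9454/6275]
step 1: P' = (I − K·H)·P̄ = [17953/6275 -4209/6275; -4209/6275 14477/6275]
step 2: x̄ = F·x = [-4331/1255, -12201/6275]
step 2: P̄ = F·P·Fᵀ + Q = [7693/251 25172/1255; 25172/1255 111522/6275]
step 2: y = z − H·x̄ = [-46406/6275]
step 2: S = H·P̄·Hᵀ + R = [580667/6275]
step 2: K = P̄·Hᵀ·S⁻¹ = [-318185/580667; -237382/580667]
step 2: x' = x̄ + K·y = [349219/580667, 626491/580667]
step 2: P' = (I − K·H)·P̄ = [1662962/580667 -390222/580667; -390222/580667 1339750/580667]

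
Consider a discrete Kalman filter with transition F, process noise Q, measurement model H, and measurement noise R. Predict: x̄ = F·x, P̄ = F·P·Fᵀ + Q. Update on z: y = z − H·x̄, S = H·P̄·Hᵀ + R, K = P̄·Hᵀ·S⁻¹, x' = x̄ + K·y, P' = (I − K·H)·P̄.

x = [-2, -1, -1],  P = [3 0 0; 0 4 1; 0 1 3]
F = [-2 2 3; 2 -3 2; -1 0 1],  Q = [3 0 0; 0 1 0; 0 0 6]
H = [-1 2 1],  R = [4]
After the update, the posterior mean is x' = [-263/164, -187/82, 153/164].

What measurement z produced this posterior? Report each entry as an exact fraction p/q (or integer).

z = [-2]

x̄ = F·x = [-1, -3, 1]
P̄ = F·P·Fᵀ + Q = [70 -23 17; -23 49 -3; 17 -3 12]
S = H·P̄·Hᵀ + R = [328]
K = P̄·Hᵀ·S⁻¹ = [-99/328; 59/164; -11/328]
x' − x̄ = [-99/164, 59/82, -11/164] = K·y
y = (KᵀK)⁻¹·Kᵀ·(x' − x̄) = [2]
z = y + H·x̄ = [2] + [-4] = [-2]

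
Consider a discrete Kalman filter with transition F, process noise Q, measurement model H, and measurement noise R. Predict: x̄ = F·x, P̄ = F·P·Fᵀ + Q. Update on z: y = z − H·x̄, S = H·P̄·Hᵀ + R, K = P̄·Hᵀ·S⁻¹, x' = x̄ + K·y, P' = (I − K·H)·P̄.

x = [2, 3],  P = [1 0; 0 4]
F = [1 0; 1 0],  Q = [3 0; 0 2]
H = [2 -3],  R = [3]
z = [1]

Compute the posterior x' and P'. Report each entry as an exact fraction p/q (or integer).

x' = [83/34, 47/34]
P' = [111/34 69/34; 69/34 53/34]

x̄ = F·x = [2, 2]
P̄ = F·P·Fᵀ + Q = [4 1; 1 3]
y = z − H·x̄ = [3]
S = H·P̄·Hᵀ + R = [34]
K = P̄·Hᵀ·S⁻¹ = [5/34; -7/34]
x' = x̄ + K·y = [83/34, 47/34]
P' = (I − K·H)·P̄ = [111/34 69/34; 69/34 53/34]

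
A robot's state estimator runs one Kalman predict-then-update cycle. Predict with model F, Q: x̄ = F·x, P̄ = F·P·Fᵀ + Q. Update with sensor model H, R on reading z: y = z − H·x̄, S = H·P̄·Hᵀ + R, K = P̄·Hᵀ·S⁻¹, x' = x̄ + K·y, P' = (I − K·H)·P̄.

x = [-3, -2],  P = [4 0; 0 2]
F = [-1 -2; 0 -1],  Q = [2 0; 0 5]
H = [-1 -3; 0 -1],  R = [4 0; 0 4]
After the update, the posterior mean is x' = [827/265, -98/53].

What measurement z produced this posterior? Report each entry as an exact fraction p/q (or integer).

z = [3, 2]

x̄ = F·x = [7, 2]
P̄ = F·P·Fᵀ + Q = [14 4; 4 7]
S = H·P̄·Hᵀ + R = [105 25; 25 11]
K = P̄·Hᵀ·S⁻¹ = [-93/265 23/53; -10/53 -11/53]
x' − x̄ = [-1028/265, -204/53] = K·y
y = (KᵀK)⁻¹·Kᵀ·(x' − x̄) = [16, 4]
z = y + H·x̄ = [16, 4] + [-13, -2] = [3, 2]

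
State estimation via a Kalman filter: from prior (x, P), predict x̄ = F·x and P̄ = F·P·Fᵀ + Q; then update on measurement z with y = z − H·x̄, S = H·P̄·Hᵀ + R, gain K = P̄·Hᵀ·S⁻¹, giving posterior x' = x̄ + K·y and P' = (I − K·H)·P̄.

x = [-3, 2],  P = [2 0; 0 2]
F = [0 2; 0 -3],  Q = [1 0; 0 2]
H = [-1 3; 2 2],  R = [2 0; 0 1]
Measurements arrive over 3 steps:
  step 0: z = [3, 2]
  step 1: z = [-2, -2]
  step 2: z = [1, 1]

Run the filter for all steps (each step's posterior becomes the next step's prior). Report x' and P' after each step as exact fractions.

step 0: x̄ = F·x = [4, -6]
step 0: P̄ = F·P·Fᵀ + Q = [9 -12; -12 20]
step 0: y = z − H·x̄ = [25, 6]
step 0: S = H·P̄·Hᵀ + R = [263 54; 54 21]
step 0: K = P̄·Hᵀ·S⁻¹ = [-207/869 284/869; 216/869 320/2607]
step 0: x' = x̄ + K·y = [5/869, 826/869]
step 0: P' = (I − K·H)·P̄ = [210/869 -68/869; -68/869 364/2607]
step 1: x̄ = F·x = [1652/869, -2478/869]
step 1: P̄ = F·P·Fᵀ + Q = [4063/2607 -728/869; -728/869 2830/869]
step 1: y = z − H·x̄ = [668/79, -86/869]
step 1: S = H·P̄·Hᵀ + R = [8981/237 3098/237; 3098/237 35347/2607]
step 1: K = P̄·Hᵀ·S⁻¹ = [-193047/893999 281164/893999; 210086/893999 116440/893999]
step 1: x' = x̄ + K·y = [39352/893999, -784386/893999]
step 1: P' = (I − K·H)·P̄ = [201960/893999 -61378/893999; -61378/893999 119598/893999]
step 2: x̄ = F·x = [-1568772/893999, 2353158/893999]
step 2: P̄ = F·P·Fᵀ + Q = [1372391/893999 -717588/893999; -717588/893999 2864380/893999]
step 2: y = z − H·x̄ = [-7734247/893999, -674773/893999]
step 2: S = H·P̄·Hᵀ + R = [33245337/893999 11571146/893999; 11571146/893999 12100379/893999]
step 2: K = P̄·Hᵀ·S⁻¹ = [-64663779/300212593 94327148/300212593; 70449352/300212593 39156480/300212593]
step 2: x' = x̄ + K·y = [-38578213/300212593, 151178290/300212593]
step 2: P' = (I − K·H)·P̄ = [67704570/300212593 -20540996/300212593; -20540996/300212593 40119236/300212593]

step 0: x' = [5/869, 826/869], P' = [210/869 -68/869; -68/869 364/2607]
step 1: x' = [39352/893999, -784386/893999], P' = [201960/893999 -61378/893999; -61378/893999 119598/893999]
step 2: x' = [-38578213/300212593, 151178290/300212593], P' = [67704570/300212593 -20540996/300212593; -20540996/300212593 40119236/300212593]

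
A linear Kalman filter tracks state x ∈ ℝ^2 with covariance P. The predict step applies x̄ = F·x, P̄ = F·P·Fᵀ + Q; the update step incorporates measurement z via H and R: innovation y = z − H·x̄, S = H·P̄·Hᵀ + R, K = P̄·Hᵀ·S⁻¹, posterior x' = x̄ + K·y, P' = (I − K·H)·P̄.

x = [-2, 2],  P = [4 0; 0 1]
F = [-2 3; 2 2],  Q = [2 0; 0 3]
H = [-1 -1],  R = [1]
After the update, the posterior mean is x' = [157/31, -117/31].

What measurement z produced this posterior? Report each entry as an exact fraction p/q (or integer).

x̄ = F·x = [10, 0]
P̄ = F·P·Fᵀ + Q = [27 -10; -10 23]
S = H·P̄·Hᵀ + R = [31]
K = P̄·Hᵀ·S⁻¹ = [-17/31; -13/31]
x' − x̄ = [-153/31, -117/31] = K·y
y = (KᵀK)⁻¹·Kᵀ·(x' − x̄) = [9]
z = y + H·x̄ = [9] + [-10] = [-1]

z = [-1]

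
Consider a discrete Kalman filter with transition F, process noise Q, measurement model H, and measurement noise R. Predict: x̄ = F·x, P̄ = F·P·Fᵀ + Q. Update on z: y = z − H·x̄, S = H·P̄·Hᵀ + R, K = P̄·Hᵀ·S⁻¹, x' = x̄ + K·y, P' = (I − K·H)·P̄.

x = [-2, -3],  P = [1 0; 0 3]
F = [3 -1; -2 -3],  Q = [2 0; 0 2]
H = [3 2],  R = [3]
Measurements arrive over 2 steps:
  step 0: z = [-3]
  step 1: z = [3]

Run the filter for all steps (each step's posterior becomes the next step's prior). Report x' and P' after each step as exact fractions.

step 0: x̄ = F·x = [-3, 13]
step 0: P̄ = F·P·Fᵀ + Q = [14 3; 3 33]
step 0: y = z − H·x̄ = [-20]
step 0: S = H·P̄·Hᵀ + R = [297]
step 0: K = P̄·Hᵀ·S⁻¹ = [16/99; 25/99]
step 0: x' = x̄ + K·y = [-617/99, 787/99]
step 0: P' = (I − K·H)·P̄ = [206/33 -301/33; -301/33 464/33]
step 1: x̄ = F·x = [-2638/99, -1127/99]
step 1: P̄ = F·P·Fᵀ + Q = [4190/33 2263/33; 2263/33 1454/33]
step 1: y = z − H·x̄ = [10465/99]
step 1: S = H·P̄·Hᵀ + R = [70781/33]
step 1: K = P̄·Hᵀ·S⁻¹ = [17096/70781; 9697/70781]
step 1: x' = x̄ + K·y = [-236686/212343, 219282/70781]
step 1: P' = (I − K·H)·P̄ = [130278/70781 -169773/70781; -169773/70781 269205/70781]

step 0: x' = [-617/99, 787/99], P' = [206/33 -301/33; -301/33 464/33]
step 1: x' = [-236686/212343, 219282/70781], P' = [130278/70781 -169773/70781; -169773/70781 269205/70781]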